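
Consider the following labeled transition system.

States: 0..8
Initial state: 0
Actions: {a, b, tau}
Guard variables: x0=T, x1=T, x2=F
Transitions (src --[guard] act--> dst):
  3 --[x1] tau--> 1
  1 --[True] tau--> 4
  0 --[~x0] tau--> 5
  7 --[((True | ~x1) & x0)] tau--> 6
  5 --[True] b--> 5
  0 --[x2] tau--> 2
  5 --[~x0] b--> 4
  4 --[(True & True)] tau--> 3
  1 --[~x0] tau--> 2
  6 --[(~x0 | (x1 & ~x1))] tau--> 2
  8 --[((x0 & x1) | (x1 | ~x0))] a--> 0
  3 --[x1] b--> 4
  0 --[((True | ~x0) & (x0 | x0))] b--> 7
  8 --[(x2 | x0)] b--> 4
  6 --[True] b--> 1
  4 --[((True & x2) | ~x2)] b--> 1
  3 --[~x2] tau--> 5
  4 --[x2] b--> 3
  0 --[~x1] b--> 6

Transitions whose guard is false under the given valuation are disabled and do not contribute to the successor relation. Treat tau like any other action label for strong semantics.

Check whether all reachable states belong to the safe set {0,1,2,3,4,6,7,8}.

Answer: INVARIANT VIOLATED at state 5

Working:
Inv-set: {0,1,2,3,4,6,7,8}
Reachable = {0,1,3,4,5,6,7}
  0: ok
  1: ok
  3: ok
  4: ok
  5: outside
  6: ok
  7: ok
witness against invariant: b·tau·b·tau·tau·tau → 5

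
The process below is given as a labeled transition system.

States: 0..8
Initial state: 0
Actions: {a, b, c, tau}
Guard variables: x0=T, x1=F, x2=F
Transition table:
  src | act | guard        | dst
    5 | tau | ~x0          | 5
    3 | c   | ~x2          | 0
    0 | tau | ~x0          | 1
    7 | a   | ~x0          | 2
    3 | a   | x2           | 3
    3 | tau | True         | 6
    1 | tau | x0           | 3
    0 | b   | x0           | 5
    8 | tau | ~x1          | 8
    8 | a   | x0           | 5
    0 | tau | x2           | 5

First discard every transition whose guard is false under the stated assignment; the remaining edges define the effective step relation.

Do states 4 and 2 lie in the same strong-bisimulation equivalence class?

Refine partition for ~:
  P[0] = {{0,1,2,3,4,5,6,7,8}}
  P[1] = {{0},{1},{2,4,5,6,7},{3},{8}}
Fixed point at round 2; 5 class(es).
[4]={2,4,5,6,7}  [2]={2,4,5,6,7}

Answer: BISIMILAR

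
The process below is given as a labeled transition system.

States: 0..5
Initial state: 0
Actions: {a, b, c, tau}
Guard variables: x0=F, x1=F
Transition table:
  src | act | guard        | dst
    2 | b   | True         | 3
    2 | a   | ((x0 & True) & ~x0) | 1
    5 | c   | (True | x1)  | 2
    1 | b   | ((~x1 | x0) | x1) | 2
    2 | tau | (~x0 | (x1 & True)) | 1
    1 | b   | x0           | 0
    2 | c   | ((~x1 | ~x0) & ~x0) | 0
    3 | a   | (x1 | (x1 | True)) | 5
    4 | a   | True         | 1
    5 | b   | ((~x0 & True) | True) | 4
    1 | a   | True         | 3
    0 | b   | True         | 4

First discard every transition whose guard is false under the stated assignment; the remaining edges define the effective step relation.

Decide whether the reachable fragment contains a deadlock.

Answer: DEADLOCK-FREE

Analysis:
Reachable = {0,1,2,3,4,5}
  0: b→4  [1 out]
  1: a→3  b→2  [2 out]
  2: b→3  c→0  tau→1  [3 out]
  3: a→5  [1 out]
  4: a→1  [1 out]
  5: b→4  c→2  [2 out]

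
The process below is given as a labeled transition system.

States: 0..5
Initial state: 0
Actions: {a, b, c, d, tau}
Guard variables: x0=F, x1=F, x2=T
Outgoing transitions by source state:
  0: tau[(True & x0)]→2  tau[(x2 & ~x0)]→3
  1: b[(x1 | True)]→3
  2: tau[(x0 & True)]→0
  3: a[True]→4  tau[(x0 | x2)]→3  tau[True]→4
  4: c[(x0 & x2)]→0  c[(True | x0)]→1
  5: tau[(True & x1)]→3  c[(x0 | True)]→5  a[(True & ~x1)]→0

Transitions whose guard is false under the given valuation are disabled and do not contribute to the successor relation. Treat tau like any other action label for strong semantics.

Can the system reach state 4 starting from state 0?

Answer: REACHABLE

Working:
After dropping false guards: 8 live edges.
Layer 0: {0}
Layer 1: {3}  total {0,3}
Layer 2: {4}  total {0,3,4}
Layer 3: {1}  total {0,1,3,4}
Reach set: {0,1,3,4}
Path to 4: tau·a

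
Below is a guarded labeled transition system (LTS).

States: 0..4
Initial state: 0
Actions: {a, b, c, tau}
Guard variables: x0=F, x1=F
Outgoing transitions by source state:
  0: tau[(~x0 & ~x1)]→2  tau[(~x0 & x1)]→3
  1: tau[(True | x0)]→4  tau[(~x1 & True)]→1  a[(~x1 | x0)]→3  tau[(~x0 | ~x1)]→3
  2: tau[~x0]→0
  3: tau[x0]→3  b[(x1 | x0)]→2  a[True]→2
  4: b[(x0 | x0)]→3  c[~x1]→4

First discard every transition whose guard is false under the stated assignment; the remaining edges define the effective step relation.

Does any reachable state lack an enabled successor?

Answer: DEADLOCK-FREE

Working:
R = {0,2}
  0: tau→2  [1 out]
  2: tau→0  [1 out]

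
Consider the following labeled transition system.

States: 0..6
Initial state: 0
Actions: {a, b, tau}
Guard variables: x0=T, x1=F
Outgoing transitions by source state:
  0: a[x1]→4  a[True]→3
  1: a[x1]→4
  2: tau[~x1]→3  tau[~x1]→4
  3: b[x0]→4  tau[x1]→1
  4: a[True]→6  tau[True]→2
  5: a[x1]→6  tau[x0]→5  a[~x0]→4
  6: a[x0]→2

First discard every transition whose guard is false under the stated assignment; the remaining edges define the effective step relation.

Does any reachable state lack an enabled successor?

Answer: DEADLOCK-FREE

Working:
R = {0,2,3,4,6}
  0: a→3  [1 exit(s)]
  2: tau→3  tau→4  [2 exit(s)]
  3: b→4  [1 exit(s)]
  4: a→6  tau→2  [2 exit(s)]
  6: a→2  [1 exit(s)]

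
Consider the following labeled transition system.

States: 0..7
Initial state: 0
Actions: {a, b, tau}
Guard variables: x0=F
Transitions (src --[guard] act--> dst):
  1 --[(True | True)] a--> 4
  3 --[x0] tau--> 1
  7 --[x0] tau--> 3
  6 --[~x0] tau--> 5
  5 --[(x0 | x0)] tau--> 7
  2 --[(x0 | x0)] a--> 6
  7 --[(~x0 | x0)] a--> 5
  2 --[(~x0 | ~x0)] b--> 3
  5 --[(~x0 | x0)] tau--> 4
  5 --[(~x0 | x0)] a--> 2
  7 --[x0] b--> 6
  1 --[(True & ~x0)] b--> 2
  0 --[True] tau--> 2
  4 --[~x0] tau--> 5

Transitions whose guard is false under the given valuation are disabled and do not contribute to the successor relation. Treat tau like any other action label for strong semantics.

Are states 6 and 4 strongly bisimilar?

Bisimulation quotient by refinement:
  P[0] = {{0,1,2,3,4,5,6,7}}
  P[1] = {{0,4,6},{1},{2},{3},{5},{7}}
  P[2] = {{0},{1},{2},{3},{4,6},{5},{7}}
Fixed point at round 3; 7 class(es).
[6]={4,6}  [4]={4,6}

Answer: BISIMILAR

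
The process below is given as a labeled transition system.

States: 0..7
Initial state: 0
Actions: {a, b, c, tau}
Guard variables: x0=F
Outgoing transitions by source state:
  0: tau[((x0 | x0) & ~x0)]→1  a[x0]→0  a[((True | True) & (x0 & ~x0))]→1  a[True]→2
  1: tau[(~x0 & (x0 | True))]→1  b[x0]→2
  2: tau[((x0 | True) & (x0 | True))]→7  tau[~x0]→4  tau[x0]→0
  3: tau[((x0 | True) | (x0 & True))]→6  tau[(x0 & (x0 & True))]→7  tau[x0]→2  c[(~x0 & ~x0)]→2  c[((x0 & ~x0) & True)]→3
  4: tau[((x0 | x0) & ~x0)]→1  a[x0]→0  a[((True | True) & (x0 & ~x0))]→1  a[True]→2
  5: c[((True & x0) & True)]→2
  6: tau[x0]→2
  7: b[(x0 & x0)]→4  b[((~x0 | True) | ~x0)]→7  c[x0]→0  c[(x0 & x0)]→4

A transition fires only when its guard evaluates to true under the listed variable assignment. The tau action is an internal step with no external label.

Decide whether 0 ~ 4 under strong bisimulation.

Bisimulation quotient by refinement:
  P[0] = {{0,1,2,3,4,5,6,7}}
  P[1] = {{0,4},{1,2},{3},{5,6},{7}}
  P[2] = {{0,4},{1},{2},{3},{5,6},{7}}
stable after 3 split(s): 6 block(s)
[0]={0,4}  [4]={0,4}

Answer: BISIMILAR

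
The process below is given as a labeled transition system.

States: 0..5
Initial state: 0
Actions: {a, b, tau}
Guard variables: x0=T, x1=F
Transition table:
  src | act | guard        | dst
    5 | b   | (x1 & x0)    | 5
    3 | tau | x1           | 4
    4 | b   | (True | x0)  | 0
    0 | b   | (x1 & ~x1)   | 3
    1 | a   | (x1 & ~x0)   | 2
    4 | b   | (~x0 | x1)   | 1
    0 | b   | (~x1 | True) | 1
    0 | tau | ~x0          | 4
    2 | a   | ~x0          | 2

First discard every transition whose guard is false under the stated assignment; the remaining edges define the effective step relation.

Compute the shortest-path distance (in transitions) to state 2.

Answer: UNREACHABLE

Trace:
BFS to 2:
  Layer 0: {0}
  Layer 1: {1}
2 never appears.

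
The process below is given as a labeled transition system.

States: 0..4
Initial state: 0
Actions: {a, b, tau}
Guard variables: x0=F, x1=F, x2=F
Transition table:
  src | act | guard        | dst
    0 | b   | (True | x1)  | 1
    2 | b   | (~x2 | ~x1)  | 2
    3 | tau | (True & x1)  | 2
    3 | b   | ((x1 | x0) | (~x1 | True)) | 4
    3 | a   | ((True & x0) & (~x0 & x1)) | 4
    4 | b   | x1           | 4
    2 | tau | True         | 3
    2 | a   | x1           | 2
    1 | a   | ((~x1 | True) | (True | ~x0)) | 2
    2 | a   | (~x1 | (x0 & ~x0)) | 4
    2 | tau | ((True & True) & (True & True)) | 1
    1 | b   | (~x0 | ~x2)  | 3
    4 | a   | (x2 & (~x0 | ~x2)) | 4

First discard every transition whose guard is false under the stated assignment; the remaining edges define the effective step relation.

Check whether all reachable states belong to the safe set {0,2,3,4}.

Answer: INVARIANT VIOLATED at state 1

Analysis:
Inv-set: {0,2,3,4}
R = {0,1,2,3,4}
  0: ok
  1: VIOLATES
  2: ok
  3: ok
  4: ok
witness against invariant: b → 1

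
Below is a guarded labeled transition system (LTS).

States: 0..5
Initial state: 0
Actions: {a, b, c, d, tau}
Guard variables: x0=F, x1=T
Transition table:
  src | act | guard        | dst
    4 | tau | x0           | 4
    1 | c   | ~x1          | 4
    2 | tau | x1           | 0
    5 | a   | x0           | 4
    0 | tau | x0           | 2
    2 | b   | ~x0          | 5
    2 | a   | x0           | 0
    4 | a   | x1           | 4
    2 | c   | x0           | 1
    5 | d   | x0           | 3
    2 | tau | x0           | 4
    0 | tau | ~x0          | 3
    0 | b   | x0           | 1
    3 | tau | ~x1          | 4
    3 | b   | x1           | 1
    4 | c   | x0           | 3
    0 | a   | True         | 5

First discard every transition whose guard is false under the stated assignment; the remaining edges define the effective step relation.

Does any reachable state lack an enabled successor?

Reach set: {0,1,3,5}
  0: a→5  tau→3  [2 exit(s)]
  1: ∅  [no exit]
  3: b→1  [1 exit(s)]
  5: ∅  [no exit]
witness 1: tau·b

Answer: DEADLOCK at state 1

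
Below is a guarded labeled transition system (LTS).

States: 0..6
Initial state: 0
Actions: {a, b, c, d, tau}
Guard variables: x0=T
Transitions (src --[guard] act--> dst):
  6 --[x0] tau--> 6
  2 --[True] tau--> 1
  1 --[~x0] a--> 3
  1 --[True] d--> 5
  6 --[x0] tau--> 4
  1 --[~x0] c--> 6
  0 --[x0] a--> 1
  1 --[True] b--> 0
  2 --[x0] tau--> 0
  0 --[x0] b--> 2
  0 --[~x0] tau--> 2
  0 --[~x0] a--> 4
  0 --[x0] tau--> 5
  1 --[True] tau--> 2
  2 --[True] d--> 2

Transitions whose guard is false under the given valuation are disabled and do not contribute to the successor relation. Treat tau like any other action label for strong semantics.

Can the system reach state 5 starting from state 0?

11 transition(s) survive guard evaluation.
depth 0: {0}
depth 1: {1,2,5}  now seen {0,1,2,5}
Reach set: {0,1,2,5}
trace reaching 5: tau

Answer: REACHABLE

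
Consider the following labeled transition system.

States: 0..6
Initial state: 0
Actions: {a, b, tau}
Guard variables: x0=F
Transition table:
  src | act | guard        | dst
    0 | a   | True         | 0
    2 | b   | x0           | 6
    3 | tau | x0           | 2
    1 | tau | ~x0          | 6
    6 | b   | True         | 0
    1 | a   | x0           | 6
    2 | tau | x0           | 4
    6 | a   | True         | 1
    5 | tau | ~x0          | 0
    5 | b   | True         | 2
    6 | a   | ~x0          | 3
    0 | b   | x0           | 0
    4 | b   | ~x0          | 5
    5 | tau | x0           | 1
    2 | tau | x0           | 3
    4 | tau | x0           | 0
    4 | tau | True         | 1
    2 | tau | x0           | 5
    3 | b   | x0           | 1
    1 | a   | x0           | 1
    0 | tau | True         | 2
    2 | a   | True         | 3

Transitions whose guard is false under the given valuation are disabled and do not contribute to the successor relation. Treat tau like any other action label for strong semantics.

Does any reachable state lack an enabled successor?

Reach set: {0,2,3}
  0: a→0  tau→2  [2 out]
  2: a→3  [1 out]
  3: ∅  [STUCK]
witness 3: tau·a

Answer: DEADLOCK at state 3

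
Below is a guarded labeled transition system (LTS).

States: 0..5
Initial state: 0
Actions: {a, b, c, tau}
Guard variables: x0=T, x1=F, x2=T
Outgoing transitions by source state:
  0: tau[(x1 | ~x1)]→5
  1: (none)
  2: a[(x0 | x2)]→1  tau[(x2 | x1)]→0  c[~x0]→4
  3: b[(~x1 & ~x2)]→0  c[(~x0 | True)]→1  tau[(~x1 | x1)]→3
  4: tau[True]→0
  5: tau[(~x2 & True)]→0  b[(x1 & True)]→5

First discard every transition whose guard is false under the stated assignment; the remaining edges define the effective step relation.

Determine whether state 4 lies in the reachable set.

After dropping false guards: 6 live edges.
L0 = {0}
L1 = {5}  now seen {0,5}
R = {0,5}

Answer: UNREACHABLE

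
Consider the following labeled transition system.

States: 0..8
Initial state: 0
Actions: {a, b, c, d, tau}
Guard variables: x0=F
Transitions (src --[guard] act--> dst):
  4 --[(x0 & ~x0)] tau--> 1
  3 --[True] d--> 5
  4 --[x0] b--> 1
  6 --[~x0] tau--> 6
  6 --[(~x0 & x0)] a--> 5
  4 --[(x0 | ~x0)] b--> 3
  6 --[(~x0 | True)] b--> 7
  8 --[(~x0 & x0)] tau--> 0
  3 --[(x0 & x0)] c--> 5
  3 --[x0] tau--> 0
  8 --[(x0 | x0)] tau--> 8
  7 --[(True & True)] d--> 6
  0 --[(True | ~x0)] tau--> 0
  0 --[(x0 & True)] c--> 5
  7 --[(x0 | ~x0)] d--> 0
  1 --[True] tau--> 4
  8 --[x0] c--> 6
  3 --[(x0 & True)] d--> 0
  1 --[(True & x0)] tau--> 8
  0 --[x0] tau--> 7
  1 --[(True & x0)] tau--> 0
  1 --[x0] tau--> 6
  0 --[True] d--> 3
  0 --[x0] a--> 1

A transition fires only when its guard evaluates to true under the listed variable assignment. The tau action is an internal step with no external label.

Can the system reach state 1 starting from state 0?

Answer: UNREACHABLE

Working:
Guard filter leaves 9 enabled edge(s).
depth 0: {0}
depth 1: {3}  cumulative {0,3}
depth 2: {5}  cumulative {0,3,5}
Reachable = {0,3,5}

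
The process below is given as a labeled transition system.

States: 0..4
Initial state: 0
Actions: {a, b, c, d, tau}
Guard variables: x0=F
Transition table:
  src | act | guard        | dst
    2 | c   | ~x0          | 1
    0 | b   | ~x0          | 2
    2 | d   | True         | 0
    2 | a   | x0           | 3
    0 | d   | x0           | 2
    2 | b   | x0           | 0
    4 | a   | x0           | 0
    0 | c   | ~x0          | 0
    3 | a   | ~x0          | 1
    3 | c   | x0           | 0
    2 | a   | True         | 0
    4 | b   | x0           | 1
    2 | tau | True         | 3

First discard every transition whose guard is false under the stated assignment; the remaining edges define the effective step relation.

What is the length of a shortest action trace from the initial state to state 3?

Answer: 2

Analysis:
Breadth-first toward 3:
  Layer 0: {0}
  Layer 1: {2}
  Layer 2: {1,3}
3 enters at depth 2; path b·tau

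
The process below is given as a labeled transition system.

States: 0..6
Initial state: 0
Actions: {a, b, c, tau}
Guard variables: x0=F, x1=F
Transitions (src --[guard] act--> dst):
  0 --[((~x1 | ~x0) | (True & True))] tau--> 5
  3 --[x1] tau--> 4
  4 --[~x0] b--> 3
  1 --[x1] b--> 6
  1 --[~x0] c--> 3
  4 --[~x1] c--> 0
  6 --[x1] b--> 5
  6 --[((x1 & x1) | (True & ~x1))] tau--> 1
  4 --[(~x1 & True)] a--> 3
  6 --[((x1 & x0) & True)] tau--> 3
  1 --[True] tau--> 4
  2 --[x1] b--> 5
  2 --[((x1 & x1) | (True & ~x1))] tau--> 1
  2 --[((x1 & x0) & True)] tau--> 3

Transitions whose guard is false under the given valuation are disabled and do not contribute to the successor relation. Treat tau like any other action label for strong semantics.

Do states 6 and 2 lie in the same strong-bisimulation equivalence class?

Compute ~ classes (split until stable):
  π0 = {{0,1,2,3,4,5,6}}
  π1 = {{0,2,6},{1},{3,5},{4}}
  π2 = {{0},{1},{2,6},{3,5},{4}}
5 equivalence class(es) (converged in 3)
class of 6: {2,6}; class of 2: {2,6}

Answer: BISIMILAR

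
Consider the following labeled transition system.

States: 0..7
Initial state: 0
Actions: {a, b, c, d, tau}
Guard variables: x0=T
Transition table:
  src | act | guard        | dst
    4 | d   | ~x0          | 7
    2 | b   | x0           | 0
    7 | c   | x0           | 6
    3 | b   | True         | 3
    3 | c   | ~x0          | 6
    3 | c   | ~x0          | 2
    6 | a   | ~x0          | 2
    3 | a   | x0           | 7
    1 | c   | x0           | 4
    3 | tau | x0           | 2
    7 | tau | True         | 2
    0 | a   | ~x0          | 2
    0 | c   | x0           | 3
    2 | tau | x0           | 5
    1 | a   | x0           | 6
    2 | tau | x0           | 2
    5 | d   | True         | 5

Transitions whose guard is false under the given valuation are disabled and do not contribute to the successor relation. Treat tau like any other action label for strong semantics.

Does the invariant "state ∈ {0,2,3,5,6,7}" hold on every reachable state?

Answer: INVARIANT HOLDS

Analysis:
Allowed set {0,2,3,5,6,7}
Reach set: {0,2,3,5,6,7}
  0: ✓
  2: ✓
  3: ✓
  5: ✓
  6: ✓
  7: ✓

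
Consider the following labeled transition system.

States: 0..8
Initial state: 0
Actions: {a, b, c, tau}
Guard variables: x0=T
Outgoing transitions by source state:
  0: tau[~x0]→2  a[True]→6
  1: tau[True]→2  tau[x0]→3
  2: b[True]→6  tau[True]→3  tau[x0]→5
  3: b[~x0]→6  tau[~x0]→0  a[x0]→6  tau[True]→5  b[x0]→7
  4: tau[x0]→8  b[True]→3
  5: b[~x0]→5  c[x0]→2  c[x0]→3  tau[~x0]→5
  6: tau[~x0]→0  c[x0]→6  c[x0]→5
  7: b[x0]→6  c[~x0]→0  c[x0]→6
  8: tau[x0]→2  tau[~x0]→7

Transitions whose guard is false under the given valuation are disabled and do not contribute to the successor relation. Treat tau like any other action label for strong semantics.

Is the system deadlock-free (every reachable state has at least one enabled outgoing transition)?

Answer: DEADLOCK-FREE

Trace:
Reach set: {0,2,3,5,6,7}
  0: a→6  [1 out]
  2: b→6  tau→3  tau→5  [3 out]
  3: a→6  b→7  tau→5  [3 out]
  5: c→2  c→3  [2 out]
  6: c→5  c→6  [2 out]
  7: b→6  c→6  [2 out]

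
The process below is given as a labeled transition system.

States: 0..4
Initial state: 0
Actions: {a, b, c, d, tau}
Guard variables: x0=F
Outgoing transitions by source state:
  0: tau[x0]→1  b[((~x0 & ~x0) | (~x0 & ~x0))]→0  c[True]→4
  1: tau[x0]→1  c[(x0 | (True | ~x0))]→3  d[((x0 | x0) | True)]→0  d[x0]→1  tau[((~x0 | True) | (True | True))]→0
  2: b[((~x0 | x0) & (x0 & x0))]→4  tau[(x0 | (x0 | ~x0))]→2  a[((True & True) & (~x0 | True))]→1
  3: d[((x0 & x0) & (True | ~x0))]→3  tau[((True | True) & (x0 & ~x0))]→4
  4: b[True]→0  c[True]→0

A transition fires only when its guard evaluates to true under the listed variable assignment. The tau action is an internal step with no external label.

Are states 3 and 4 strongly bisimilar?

Bisimulation quotient by refinement:
  round 0: {{0,1,2,3,4}}
  round 1: {{0,4},{1},{2},{3}}
stable after 2 split(s): 4 block(s)
[3]={3}  [4]={0,4}

Answer: NOT BISIMILAR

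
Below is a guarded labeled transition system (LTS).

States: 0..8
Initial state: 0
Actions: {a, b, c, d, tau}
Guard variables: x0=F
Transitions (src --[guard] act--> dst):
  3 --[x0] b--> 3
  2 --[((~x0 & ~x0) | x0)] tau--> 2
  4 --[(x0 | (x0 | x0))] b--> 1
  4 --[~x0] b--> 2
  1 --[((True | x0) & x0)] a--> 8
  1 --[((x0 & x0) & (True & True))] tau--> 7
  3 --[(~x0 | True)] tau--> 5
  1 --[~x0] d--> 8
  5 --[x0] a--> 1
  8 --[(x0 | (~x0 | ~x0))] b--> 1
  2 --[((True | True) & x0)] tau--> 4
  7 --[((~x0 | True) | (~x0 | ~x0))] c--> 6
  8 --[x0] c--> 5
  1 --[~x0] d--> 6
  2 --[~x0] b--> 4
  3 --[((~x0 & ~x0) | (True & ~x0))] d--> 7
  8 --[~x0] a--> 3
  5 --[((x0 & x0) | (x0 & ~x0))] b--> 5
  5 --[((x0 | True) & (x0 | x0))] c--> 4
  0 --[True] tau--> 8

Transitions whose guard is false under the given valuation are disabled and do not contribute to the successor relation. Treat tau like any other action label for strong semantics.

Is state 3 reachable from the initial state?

Answer: REACHABLE

Trace:
Guard filter leaves 11 enabled edge(s).
Layer 0: {0}
Layer 1: {8}  total {0,8}
Layer 2: {1,3}  total {0,1,3,8}
Layer 3: {5,6,7}  total {0,1,3,5,6,7,8}
Reach set: {0,1,3,5,6,7,8}
witness 3: tau·a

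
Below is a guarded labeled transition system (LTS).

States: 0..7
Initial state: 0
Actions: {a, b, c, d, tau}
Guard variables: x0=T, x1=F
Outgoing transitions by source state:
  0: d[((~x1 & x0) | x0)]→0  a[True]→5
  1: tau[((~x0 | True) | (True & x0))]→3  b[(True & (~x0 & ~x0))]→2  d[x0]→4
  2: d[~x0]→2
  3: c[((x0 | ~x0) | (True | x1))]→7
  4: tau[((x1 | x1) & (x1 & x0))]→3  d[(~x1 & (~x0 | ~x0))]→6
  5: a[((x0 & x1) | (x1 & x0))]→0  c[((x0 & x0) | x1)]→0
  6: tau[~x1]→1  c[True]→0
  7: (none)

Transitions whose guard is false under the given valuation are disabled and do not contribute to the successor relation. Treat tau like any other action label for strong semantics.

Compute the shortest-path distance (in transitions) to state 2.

BFS to 2:
  L0 = {0}
  L1 = {5}
2 never appears.

Answer: UNREACHABLE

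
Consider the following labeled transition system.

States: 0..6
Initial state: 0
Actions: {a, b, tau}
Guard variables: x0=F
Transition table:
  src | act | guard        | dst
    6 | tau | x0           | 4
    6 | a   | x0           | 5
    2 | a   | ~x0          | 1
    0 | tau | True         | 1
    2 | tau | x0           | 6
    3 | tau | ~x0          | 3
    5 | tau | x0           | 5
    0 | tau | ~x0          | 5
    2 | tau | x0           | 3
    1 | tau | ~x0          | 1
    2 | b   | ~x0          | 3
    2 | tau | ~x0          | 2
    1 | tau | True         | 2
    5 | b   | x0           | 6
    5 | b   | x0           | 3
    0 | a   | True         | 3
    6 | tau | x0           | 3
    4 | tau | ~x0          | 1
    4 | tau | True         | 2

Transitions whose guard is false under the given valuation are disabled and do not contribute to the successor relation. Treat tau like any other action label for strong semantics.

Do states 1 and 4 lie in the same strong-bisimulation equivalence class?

Bisimulation quotient by refinement:
  π0 = {{0,1,2,3,4,5,6}}
  π1 = {{0},{1,3,4},{2},{5,6}}
  π2 = {{0},{1,4},{2},{3},{5,6}}
stable after 3 split(s): 5 block(s)
[1]={1,4}  [4]={1,4}

Answer: BISIMILAR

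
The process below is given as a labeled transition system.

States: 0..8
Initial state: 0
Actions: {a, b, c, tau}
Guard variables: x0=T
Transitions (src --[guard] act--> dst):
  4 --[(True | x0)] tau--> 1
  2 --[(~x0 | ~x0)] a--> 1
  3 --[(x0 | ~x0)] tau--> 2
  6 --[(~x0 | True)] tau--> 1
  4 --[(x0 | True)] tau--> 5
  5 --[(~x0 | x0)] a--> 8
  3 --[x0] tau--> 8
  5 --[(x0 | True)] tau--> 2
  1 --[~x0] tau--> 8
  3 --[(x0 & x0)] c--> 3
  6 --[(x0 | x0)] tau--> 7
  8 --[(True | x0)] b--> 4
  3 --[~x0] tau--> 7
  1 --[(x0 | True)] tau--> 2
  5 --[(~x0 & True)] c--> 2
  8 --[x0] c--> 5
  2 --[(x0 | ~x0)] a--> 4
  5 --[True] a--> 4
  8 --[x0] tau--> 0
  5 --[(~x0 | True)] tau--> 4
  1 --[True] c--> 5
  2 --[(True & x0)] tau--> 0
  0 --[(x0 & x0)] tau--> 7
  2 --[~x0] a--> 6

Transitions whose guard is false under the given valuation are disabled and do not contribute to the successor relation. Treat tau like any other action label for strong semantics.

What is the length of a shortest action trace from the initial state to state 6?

Breadth-first toward 6:
  Layer 0: {0}
  Layer 1: {7}
6 never appears.

Answer: UNREACHABLE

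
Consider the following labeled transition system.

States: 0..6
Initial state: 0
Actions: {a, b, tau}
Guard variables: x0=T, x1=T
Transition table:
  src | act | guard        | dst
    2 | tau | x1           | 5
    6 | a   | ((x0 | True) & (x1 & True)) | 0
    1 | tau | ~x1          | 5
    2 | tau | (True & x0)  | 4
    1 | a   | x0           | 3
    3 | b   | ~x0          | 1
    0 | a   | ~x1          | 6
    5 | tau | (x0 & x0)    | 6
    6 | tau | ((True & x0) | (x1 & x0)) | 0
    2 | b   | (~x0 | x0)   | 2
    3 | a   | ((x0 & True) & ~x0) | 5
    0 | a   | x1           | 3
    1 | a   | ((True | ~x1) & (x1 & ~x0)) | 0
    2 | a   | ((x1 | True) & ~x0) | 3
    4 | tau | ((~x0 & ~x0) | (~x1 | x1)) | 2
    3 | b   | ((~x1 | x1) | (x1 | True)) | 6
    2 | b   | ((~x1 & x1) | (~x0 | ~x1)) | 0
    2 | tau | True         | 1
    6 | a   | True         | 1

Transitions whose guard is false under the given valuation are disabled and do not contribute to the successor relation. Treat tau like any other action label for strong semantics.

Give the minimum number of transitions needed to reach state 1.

Breadth-first toward 1:
  Layer 0: {0}
  Layer 1: {3}
  Layer 2: {6}
  Layer 3: {1}
first hit 1 at d=3 via a·b·a

Answer: 3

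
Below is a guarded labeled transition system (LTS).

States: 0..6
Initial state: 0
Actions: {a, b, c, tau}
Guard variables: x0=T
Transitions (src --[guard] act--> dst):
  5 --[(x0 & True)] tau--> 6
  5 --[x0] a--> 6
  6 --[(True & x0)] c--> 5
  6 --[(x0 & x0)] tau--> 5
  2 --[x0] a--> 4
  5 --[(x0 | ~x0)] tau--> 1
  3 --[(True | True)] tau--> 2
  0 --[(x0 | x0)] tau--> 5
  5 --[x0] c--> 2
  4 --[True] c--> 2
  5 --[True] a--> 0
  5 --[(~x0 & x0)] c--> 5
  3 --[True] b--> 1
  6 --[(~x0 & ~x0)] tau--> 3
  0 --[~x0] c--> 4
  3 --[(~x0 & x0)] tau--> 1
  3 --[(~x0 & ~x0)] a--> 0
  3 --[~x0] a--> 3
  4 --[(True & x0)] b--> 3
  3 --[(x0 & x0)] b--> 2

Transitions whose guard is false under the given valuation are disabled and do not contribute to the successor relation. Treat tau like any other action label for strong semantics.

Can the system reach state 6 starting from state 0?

Answer: REACHABLE

Trace:
Guard filter leaves 14 enabled edge(s).
L0 = {0}
L1 = {5}  now seen {0,5}
L2 = {1,2,6}  now seen {0,1,2,5,6}
L3 = {4}  now seen {0,1,2,4,5,6}
L4 = {3}  now seen {0,1,2,3,4,5,6}
Reachable = {0,1,2,3,4,5,6}
witness 6: tau·tau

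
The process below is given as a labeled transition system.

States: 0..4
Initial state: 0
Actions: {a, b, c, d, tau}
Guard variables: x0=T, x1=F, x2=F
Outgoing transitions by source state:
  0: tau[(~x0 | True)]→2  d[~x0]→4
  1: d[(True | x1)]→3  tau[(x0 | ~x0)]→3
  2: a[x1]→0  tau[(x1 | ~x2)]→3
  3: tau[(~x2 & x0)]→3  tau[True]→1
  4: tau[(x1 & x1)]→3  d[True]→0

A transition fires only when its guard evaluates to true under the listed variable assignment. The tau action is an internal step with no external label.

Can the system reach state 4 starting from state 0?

7 transition(s) survive guard evaluation.
Layer 0: {0}
Layer 1: {2}  total {0,2}
Layer 2: {3}  total {0,2,3}
Layer 3: {1}  total {0,1,2,3}
R = {0,1,2,3}

Answer: UNREACHABLE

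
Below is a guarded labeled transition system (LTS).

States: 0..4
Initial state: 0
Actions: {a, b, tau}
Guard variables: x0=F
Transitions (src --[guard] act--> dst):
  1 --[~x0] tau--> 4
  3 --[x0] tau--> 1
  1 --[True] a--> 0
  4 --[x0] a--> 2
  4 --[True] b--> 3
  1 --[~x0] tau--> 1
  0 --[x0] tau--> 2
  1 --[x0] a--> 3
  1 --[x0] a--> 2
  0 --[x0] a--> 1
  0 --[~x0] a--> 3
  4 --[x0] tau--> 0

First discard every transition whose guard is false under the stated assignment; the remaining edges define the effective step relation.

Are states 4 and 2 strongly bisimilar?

Answer: NOT BISIMILAR

Working:
Refine partition for ~:
  P[0] = {{0,1,2,3,4}}
  P[1] = {{0},{1},{2,3},{4}}
stable after 2 split(s): 4 block(s)
4∈{4}, 2∈{2,3}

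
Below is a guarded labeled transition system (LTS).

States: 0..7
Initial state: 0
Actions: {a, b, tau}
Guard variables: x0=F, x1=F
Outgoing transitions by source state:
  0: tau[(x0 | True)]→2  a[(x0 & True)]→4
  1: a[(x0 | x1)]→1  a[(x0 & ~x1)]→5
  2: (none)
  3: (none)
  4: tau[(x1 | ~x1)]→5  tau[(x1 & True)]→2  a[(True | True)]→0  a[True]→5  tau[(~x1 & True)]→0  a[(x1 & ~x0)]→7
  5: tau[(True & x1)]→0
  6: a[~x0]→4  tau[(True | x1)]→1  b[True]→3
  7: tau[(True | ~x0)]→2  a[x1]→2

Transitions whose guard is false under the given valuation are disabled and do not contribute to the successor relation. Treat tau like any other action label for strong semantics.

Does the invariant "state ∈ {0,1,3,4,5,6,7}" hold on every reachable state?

Answer: INVARIANT VIOLATED at state 2

Working:
Inv-set: {0,1,3,4,5,6,7}
R = {0,2}
  0: ok
  2: outside
witness against invariant: tau → 2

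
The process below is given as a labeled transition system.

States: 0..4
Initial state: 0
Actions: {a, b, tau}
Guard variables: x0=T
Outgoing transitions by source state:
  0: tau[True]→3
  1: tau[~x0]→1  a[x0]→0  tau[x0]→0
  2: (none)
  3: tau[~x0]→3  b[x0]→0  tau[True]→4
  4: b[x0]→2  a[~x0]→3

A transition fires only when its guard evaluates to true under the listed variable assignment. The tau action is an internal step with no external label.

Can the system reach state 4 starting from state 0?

6 transition(s) survive guard evaluation.
L0 = {0}
L1 = {3}  total {0,3}
L2 = {4}  total {0,3,4}
L3 = {2}  total {0,2,3,4}
Reach set: {0,2,3,4}
Path to 4: tau·tau

Answer: REACHABLE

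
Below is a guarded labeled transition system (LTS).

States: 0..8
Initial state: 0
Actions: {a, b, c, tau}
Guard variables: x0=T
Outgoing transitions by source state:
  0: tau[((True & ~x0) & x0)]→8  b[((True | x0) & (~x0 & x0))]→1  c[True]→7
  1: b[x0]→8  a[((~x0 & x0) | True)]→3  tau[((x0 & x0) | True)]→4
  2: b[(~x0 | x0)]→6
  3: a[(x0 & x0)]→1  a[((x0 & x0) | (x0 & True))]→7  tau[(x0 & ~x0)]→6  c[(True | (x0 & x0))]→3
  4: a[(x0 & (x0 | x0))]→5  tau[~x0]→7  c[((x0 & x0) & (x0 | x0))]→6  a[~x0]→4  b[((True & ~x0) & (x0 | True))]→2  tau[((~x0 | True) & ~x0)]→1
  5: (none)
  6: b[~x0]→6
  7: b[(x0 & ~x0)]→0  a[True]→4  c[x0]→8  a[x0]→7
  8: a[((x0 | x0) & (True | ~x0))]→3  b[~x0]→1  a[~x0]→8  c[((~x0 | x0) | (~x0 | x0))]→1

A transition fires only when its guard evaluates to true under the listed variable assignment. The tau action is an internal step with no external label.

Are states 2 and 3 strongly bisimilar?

Answer: NOT BISIMILAR

Working:
Compute ~ classes (split until stable):
  π0 = {{0,1,2,3,4,5,6,7,8}}
  π1 = {{0},{1},{2},{3,4,7,8},{5,6}}
  π2 = {{0},{1},{2},{3},{4},{5,6},{7},{8}}
stable after 3 split(s): 8 block(s)
class of 2: {2}; class of 3: {3}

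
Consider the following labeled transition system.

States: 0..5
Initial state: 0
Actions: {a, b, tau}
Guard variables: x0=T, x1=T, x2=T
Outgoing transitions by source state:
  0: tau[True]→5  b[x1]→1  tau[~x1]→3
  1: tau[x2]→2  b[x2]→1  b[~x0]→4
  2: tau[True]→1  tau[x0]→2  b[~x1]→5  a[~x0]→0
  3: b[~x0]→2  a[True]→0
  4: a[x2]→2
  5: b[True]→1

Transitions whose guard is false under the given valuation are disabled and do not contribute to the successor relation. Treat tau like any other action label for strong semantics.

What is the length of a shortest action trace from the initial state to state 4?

Layered search for 4:
  Layer 0: {0}
  Layer 1: {1,5}
  Layer 2: {2}
4 never appears.

Answer: UNREACHABLE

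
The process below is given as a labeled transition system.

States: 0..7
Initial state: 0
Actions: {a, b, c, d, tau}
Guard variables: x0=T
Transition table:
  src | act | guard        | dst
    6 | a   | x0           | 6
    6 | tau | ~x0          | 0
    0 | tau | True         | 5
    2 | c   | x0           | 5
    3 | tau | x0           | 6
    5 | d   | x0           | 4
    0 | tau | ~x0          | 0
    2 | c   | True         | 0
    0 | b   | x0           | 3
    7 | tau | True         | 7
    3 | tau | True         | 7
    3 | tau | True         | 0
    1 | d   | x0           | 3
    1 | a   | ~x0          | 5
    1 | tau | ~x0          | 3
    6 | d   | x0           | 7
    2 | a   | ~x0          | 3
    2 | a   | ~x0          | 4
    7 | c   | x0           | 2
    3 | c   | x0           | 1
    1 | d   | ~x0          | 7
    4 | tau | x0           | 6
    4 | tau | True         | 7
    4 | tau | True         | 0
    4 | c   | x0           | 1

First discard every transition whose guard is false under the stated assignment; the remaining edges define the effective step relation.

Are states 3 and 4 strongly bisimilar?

Answer: BISIMILAR

Trace:
Refine partition for ~:
  P[0] = {{0,1,2,3,4,5,6,7}}
  P[1] = {{0},{1,5},{2},{3,4,7},{6}}
  P[2] = {{0},{1,5},{2},{3,4},{6},{7}}
6 equivalence class(es) (converged in 3)
3∈{3,4}, 4∈{3,4}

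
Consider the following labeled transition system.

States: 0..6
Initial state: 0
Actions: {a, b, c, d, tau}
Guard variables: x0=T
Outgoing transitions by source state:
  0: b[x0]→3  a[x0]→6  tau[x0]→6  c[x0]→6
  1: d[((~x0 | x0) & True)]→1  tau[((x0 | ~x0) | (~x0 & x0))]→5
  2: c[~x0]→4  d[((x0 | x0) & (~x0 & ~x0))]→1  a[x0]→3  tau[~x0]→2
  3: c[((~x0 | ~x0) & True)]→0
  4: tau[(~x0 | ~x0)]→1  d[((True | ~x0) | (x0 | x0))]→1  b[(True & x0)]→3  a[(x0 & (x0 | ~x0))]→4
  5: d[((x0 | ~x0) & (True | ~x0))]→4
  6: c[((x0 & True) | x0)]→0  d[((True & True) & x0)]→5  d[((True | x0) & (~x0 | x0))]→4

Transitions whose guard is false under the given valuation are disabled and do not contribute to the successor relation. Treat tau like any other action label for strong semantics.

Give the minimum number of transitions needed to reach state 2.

Answer: UNREACHABLE

Working:
Layered search for 2:
  depth 0: {0}
  depth 1: {3,6}
  depth 2: {4,5}
  depth 3: {1}
2 never appears.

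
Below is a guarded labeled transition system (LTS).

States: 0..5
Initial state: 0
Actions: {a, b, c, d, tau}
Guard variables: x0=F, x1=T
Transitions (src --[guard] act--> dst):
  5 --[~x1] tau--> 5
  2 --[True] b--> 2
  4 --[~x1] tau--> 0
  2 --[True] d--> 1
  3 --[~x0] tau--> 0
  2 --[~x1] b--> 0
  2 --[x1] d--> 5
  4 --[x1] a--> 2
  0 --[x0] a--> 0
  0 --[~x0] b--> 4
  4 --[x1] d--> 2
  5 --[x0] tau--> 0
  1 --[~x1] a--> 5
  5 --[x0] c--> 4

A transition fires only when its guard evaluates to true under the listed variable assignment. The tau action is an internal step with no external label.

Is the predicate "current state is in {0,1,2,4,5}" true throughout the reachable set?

Inv-set: {0,1,2,4,5}
Reach set: {0,1,2,4,5}
  0: safe
  1: safe
  2: safe
  4: safe
  5: safe

Answer: INVARIANT HOLDS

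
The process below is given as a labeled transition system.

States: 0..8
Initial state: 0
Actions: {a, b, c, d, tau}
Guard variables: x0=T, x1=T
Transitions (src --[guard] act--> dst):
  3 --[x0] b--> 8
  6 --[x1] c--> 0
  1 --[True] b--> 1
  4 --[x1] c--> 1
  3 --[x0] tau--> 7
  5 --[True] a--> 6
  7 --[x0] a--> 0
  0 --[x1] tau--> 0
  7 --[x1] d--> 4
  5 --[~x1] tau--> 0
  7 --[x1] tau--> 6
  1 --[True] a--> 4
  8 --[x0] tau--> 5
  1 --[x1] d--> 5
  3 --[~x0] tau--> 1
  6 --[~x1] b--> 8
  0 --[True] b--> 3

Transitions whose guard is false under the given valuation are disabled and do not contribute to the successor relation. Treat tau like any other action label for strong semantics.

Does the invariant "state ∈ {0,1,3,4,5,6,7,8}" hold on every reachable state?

Safe = {0,1,3,4,5,6,7,8}
R = {0,1,3,4,5,6,7,8}
  0: ✓
  1: ✓
  3: ✓
  4: ✓
  5: ✓
  6: ✓
  7: ✓
  8: ✓

Answer: INVARIANT HOLDS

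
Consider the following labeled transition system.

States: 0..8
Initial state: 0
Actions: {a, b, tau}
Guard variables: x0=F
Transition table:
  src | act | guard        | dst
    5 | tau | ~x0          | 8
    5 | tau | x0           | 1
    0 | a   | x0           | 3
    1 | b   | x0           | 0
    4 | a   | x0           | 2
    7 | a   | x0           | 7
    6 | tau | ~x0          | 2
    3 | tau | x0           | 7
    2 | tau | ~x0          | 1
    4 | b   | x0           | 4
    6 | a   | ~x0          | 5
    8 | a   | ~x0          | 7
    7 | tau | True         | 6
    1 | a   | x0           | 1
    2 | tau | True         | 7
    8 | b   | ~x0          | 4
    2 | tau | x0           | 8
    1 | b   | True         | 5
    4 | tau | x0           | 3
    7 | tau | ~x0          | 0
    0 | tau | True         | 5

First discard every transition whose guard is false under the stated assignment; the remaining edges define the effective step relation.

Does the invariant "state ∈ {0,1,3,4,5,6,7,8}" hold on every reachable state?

Allowed set {0,1,3,4,5,6,7,8}
R = {0,1,2,4,5,6,7,8}
  0: safe
  1: safe
  2: outside
  4: safe
  5: safe
  6: safe
  7: safe
  8: safe
counterexample path to 2: tau·tau·a·tau·tau

Answer: INVARIANT VIOLATED at state 2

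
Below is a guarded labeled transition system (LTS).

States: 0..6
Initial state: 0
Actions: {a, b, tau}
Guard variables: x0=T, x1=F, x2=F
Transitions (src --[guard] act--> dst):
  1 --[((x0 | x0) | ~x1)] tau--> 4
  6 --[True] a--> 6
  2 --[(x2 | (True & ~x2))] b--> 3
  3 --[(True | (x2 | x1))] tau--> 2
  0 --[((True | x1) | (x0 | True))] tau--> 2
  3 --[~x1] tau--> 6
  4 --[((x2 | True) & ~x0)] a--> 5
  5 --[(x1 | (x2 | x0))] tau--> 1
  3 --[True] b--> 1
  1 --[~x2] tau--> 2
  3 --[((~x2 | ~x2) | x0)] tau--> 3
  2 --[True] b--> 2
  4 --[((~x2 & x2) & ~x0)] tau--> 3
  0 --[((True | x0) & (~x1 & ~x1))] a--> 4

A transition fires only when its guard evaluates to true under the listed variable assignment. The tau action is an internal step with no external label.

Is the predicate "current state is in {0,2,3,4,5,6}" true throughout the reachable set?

Allowed set {0,2,3,4,5,6}
R = {0,1,2,3,4,6}
  0: safe
  1: ✗ unsafe
  2: safe
  3: safe
  4: safe
  6: safe
witness against invariant: tau·b·b → 1

Answer: INVARIANT VIOLATED at state 1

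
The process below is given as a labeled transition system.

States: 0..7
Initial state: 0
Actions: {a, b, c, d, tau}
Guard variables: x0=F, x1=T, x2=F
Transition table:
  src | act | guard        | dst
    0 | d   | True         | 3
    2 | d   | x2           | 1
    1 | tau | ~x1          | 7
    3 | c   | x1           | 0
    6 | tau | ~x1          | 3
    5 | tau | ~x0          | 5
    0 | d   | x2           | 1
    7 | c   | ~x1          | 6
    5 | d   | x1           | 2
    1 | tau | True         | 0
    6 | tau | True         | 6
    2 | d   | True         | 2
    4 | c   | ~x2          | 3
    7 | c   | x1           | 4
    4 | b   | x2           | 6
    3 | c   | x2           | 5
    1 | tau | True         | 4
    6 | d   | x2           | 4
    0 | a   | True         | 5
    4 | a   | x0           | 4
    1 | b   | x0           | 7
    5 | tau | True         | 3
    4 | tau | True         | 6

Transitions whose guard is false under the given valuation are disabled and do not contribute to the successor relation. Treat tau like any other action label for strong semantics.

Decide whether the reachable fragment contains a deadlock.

Reach set: {0,2,3,5}
  0: a→5  d→3  [deg 2]
  2: d→2  [deg 1]
  3: c→0  [deg 1]
  5: d→2  tau→3  tau→5  [deg 3]

Answer: DEADLOCK-FREE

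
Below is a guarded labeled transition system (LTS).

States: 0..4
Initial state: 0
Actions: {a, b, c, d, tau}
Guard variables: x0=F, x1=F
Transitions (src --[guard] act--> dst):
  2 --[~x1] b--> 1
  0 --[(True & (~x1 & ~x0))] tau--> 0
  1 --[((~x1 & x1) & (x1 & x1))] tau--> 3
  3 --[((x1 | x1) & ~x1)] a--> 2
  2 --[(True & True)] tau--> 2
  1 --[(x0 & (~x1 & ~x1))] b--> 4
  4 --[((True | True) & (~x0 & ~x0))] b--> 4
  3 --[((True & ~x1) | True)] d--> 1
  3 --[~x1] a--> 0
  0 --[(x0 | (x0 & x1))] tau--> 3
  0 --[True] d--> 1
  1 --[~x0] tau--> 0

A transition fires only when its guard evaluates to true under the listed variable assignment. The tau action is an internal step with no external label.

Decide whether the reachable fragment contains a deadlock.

Reach set: {0,1}
  0: d→1  tau→0  [2 out]
  1: tau→0  [1 out]

Answer: DEADLOCK-FREE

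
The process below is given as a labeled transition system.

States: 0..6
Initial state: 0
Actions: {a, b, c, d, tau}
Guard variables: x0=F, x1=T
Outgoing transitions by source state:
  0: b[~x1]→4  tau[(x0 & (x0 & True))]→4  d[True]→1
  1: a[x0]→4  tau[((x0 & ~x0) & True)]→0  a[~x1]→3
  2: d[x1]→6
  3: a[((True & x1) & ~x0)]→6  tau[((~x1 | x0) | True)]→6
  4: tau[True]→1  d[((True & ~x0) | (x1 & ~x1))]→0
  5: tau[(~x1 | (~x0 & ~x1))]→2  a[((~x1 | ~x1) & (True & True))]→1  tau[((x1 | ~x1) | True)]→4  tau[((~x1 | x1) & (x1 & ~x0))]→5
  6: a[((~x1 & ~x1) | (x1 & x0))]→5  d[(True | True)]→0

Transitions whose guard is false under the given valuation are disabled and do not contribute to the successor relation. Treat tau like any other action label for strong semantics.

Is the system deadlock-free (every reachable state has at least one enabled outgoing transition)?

Answer: DEADLOCK at state 1

Analysis:
R = {0,1}
  0: d→1  [1 out]
  1: ∅  [no exit]
Path to 1: d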